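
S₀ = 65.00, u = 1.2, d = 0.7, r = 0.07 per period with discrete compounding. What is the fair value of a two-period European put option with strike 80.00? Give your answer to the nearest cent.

Risk-neutral probability p = (1 + 0.07 − 0.7)/(1.2 − 0.7) = 0.3700/0.5000 = 0.7400
Terminal stock prices: S_uu = 93.6, S_ud = 54.6, S_dd = 31.85
Terminal payoffs (K − S): max(-13.6, 0) = 0, max(25.4, 0) = 25.4, max(48.15, 0) = 48.15
Node u (S = 78): V_u = 1/1.07·[0.7400·0.0000 + 0.2600·25.4000] = 6.1720
Node d (S = 45.5): V_d = 1/1.07·[0.7400·25.4000 + 0.2600·48.1500] = 29.2664
Node 0 (S = 65): V_0 = 1/1.07·[0.7400·6.1720 + 0.2600·29.2664] = 11.3799

11.38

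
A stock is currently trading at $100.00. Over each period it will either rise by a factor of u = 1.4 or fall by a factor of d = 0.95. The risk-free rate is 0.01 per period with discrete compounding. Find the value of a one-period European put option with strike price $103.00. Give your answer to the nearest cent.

Risk-neutral probability p = (1 + 0.01 − 0.95)/(1.4 − 0.95) = 0.0600/0.4500 = 0.1333
Terminal stock prices: S_u = 140, S_d = 95
Terminal payoffs (K − S): max(-37, 0) = 0, max(8, 0) = 8
Node 0 (S = 100): V_0 = 1/1.01·[0.1333·0.0000 + 0.8667·8.0000] = 6.8647

$6.86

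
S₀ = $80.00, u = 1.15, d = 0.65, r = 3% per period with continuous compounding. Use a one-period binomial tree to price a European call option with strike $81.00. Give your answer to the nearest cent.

Risk-neutral probability p = (e^0.03 − 0.65)/(1.15 − 0.65) = 0.3805/0.5000 = 0.7609
Terminal stock prices: S_u = 92, S_d = 52
Terminal payoffs (S − K): max(11, 0) = 11, max(-29, 0) = 0
Node 0 (S = 80): V_0 = e^(−0.03)·[0.7609·11.0000 + 0.2391·0.0000] = 8.1226

$8.12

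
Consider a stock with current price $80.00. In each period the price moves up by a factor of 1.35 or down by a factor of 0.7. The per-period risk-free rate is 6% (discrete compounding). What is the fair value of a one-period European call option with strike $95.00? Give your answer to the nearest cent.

$6.79

Risk-neutral probability p = (1 + 0.06 − 0.7)/(1.35 − 0.7) = 0.3600/0.6500 = 0.5538
Terminal stock prices: S_u = 108, S_d = 56
Terminal payoffs (S − K): max(13, 0) = 13, max(-39, 0) = 0
Node 0 (S = 80): V_0 = 1/1.06·[0.5538·13.0000 + 0.4462·0.0000] = 6.7925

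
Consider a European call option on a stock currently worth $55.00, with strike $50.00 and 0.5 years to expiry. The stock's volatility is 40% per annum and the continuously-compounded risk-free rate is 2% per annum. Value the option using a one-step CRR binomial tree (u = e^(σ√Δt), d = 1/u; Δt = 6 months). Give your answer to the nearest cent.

CRR parameters: u = e^(σ√Δt) = e^(0.4·√0.5) = 1.3269, d = 1/u = 0.7536
Per-period rate: rΔt = 0.02·0.5 = 0.01, so R = e^0.01 = 1.0101
Risk-neutral probability p = (e^0.01 − 0.7536)/(1.3269 − 0.7536) = 0.2564/0.5733 = 0.4473
Terminal stock prices: S_u = 72.98, S_d = 41.45
Terminal payoffs (S − K): max(22.98, 0) = 22.98, max(-8.55, 0) = 0
Node 0 (S = 55): V_0 = e^(−0.01)·[0.4473·22.9793 + 0.5527·0.0000] = 10.1761

$10.18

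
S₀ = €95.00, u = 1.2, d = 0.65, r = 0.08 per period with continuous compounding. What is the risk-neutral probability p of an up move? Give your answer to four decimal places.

Risk-neutral probability p = (e^0.08 − 0.65)/(1.2 − 0.65) = 0.4333/0.5500 = 0.7878

p = 0.7878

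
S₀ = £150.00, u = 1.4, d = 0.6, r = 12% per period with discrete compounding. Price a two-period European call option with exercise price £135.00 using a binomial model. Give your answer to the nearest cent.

£53.55

Risk-neutral probability p = (1 + 0.12 − 0.6)/(1.4 − 0.6) = 0.5200/0.8000 = 0.6500
Terminal stock prices: S_uu = 294, S_ud = 126, S_dd = 54
Terminal payoffs (S − K): max(159, 0) = 159, max(-9, 0) = 0, max(-81, 0) = 0
Node u (S = 210): V_u = 1/1.12·[0.6500·159.0000 + 0.3500·0.0000] = 92.2768
Node d (S = 90): V_d = 1/1.12·[0.6500·0.0000 + 0.3500·0.0000] = 0.0000
Node 0 (S = 150): V_0 = 1/1.12·[0.6500·92.2768 + 0.3500·0.0000] = 53.5535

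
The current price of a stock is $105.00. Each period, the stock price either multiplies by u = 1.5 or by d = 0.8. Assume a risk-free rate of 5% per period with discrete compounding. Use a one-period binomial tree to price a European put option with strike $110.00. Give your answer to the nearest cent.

Risk-neutral probability p = (1 + 0.05 − 0.8)/(1.5 − 0.8) = 0.2500/0.7000 = 0.3571
Terminal stock prices: S_u = 157.5, S_d = 84
Terminal payoffs (K − S): max(-47.5, 0) = 0, max(26, 0) = 26
Node 0 (S = 105): V_0 = 1/1.05·[0.3571·0.0000 + 0.6429·26.0000] = 15.9184

$15.92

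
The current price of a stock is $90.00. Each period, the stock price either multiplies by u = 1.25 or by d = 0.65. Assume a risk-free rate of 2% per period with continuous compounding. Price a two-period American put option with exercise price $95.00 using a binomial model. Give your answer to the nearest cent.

Risk-neutral probability p = (e^0.02 − 0.65)/(1.25 − 0.65) = 0.3702/0.6000 = 0.6170
Terminal stock prices: S_uu = 140.6, S_ud = 73.12, S_dd = 38.03
Terminal payoffs (K − S): max(-45.62, 0) = 0, max(21.88, 0) = 21.88, max(56.97, 0) = 56.97
Node u (S = 112.5): continuation = e^(−0.02)·[0.6170·0.0000 + 0.3830·21.8750] = 8.2122; exercise value = 0.0000 ≤ continuation, so V_u = 8.2122
Node d (S = 58.5): continuation = e^(−0.02)·[0.6170·21.8750 + 0.3830·56.9750] = 34.6189; exercise value = 36.5000 > continuation, so V_d = 36.5000 (exercise)
Node 0 (S = 90): continuation = e^(−0.02)·[0.6170·8.2122 + 0.3830·36.5000] = 18.6692; exercise value = 5.0000 ≤ continuation, so V_0 = 18.6692

$18.67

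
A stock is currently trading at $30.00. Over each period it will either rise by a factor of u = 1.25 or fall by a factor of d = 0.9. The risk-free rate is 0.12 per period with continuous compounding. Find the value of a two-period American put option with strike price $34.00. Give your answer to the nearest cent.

Risk-neutral probability p = (e^0.12 − 0.9)/(1.25 − 0.9) = 0.2275/0.3500 = 0.6500
Terminal stock prices: S_uu = 46.88, S_ud = 33.75, S_dd = 24.3
Terminal payoffs (K − S): max(-12.88, 0) = 0, max(0.25, 0) = 0.25, max(9.7, 0) = 9.7
Node u (S = 37.5): continuation = e^(−0.12)·[0.6500·0.0000 + 0.3500·0.2500] = 0.0776; exercise value = 0.0000 ≤ continuation, so V_u = 0.0776
Node d (S = 27): continuation = e^(−0.12)·[0.6500·0.2500 + 0.3500·9.7000] = 3.1553; exercise value = 7.0000 > continuation, so V_d = 7.0000 (exercise)
Node 0 (S = 30): continuation = e^(−0.12)·[0.6500·0.0776 + 0.3500·7.0000] = 2.2178; exercise value = 4.0000 > continuation, so V_0 = 4.0000 (exercise)

$4.00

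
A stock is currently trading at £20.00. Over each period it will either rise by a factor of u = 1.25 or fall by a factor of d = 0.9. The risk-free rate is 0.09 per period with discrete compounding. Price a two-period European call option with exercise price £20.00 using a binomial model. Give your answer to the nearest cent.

Risk-neutral probability p = (1 + 0.09 − 0.9)/(1.25 − 0.9) = 0.1900/0.3500 = 0.5429
Terminal stock prices: S_uu = 31.25, S_ud = 22.5, S_dd = 16.2
Terminal payoffs (S − K): max(11.25, 0) = 11.25, max(2.5, 0) = 2.5, max(-3.8, 0) = 0
Node u (S = 25): V_u = 1/1.09·[0.5429·11.2500 + 0.4571·2.5000] = 6.6514
Node d (S = 18): V_d = 1/1.09·[0.5429·2.5000 + 0.4571·0.0000] = 1.2451
Node 0 (S = 20): V_0 = 1/1.09·[0.5429·6.6514 + 0.4571·1.2451] = 3.8348

£3.83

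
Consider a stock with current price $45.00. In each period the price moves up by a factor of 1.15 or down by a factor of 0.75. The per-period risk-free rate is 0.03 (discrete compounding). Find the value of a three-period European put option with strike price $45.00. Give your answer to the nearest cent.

Risk-neutral probability p = (1 + 0.03 − 0.75)/(1.15 − 0.75) = 0.2800/0.4000 = 0.7000
Terminal stock prices: S_uuu = 68.44, S_uud = 44.63, S_udd = 29.11, S_ddd = 18.98
Terminal payoffs (K − S): max(-23.44, 0) = 0, max(0.3656, 0) = 0.3656, max(15.89, 0) = 15.89, max(26.02, 0) = 26.02
Node uu (S = 59.51): V_uu = 1/1.03·[0.7000·0.0000 + 0.3000·0.3656] = 0.1065
Node ud (S = 38.81): V_ud = 1/1.03·[0.7000·0.3656 + 0.3000·15.8906] = 4.8768
Node dd (S = 25.31): V_dd = 1/1.03·[0.7000·15.8906 + 0.3000·26.0156] = 18.3768
Node u (S = 51.75): V_u = 1/1.03·[0.7000·0.1065 + 0.3000·4.8768] = 1.4928
Node d (S = 33.75): V_d = 1/1.03·[0.7000·4.8768 + 0.3000·18.3768] = 8.6668
Node 0 (S = 45): V_0 = 1/1.03·[0.7000·1.4928 + 0.3000·8.6668] = 3.5388

$3.54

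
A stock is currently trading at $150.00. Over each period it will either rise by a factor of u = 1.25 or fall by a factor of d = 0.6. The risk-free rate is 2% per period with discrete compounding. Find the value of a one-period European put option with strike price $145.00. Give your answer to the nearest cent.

Risk-neutral probability p = (1 + 0.02 − 0.6)/(1.25 − 0.6) = 0.4200/0.6500 = 0.6462
Terminal stock prices: S_u = 187.5, S_d = 90
Terminal payoffs (K − S): max(-42.5, 0) = 0, max(55, 0) = 55
Node 0 (S = 150): V_0 = 1/1.02·[0.6462·0.0000 + 0.3538·55.0000] = 19.0799

$19.08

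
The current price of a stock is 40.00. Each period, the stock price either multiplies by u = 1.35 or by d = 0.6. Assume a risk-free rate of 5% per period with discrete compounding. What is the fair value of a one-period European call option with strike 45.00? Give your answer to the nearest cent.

5.14

Risk-neutral probability p = (1 + 0.05 − 0.6)/(1.35 − 0.6) = 0.4500/0.7500 = 0.6000
Terminal stock prices: S_u = 54, S_d = 24
Terminal payoffs (S − K): max(9, 0) = 9, max(-21, 0) = 0
Node 0 (S = 40): V_0 = 1/1.05·[0.6000·9.0000 + 0.4000·0.0000] = 5.1429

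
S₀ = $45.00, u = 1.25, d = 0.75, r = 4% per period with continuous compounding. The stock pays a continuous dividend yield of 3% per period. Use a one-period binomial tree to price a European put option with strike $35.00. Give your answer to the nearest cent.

$0.58

Per-period risk-free factor R = e^0.04 = 1.0408; dividend-adjusted growth = e^(0.04−0.03) = 1.0101.
Risk-neutral probability p = (1.0101 − 0.75)/(1.25 − 0.75) = 0.2601/0.5000 = 0.5201
Terminal stock prices: S_u = 56.25, S_d = 33.75
Terminal payoffs (K − S): max(-21.25, 0) = 0, max(1.25, 0) = 1.25
Node 0 (S = 45): V_0 = e^(−0.04)·[0.5201·0.0000 + 0.4799·1.2500] = 0.5764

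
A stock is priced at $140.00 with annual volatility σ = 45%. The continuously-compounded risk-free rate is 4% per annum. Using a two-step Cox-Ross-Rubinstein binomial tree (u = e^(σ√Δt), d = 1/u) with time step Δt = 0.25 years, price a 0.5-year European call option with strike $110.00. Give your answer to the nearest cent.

CRR parameters: u = e^(σ√Δt) = e^(0.45·√0.25) = 1.2523, d = 1/u = 0.7985
Per-period rate: rΔt = 0.04·0.25 = 0.01, so R = e^0.01 = 1.0101
Risk-neutral probability p = (e^0.01 − 0.7985)/(1.2523 − 0.7985) = 0.2115/0.4538 = 0.4661
Terminal stock prices: S_uu = 219.6, S_ud = 140, S_dd = 89.27
Terminal payoffs (S − K): max(109.6, 0) = 109.6, max(30, 0) = 30, max(-20.73, 0) = 0
Node u (S = 175.3): V_u = e^(−0.01)·[0.4661·109.5637 + 0.5339·30.0000] = 66.4197
Node d (S = 111.8): V_d = e^(−0.01)·[0.4661·30.0000 + 0.5339·0.0000] = 13.8448
Node 0 (S = 140): V_0 = e^(−0.01)·[0.4661·66.4197 + 0.5339·13.8448] = 37.9701

$37.97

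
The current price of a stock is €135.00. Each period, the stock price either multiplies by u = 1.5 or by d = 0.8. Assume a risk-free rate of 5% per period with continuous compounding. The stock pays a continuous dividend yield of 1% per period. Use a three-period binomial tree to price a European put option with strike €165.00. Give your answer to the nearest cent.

€36.83

Per-period risk-free factor R = e^0.05 = 1.0513; dividend-adjusted growth = e^(0.05−0.01) = 1.0408.
Risk-neutral probability p = (1.0408 − 0.8)/(1.5 − 0.8) = 0.2408/0.7000 = 0.3440
Terminal stock prices: S_uuu = 455.6, S_uud = 243, S_udd = 129.6, S_ddd = 69.12
Terminal payoffs (K − S): max(-290.6, 0) = 0, max(-78, 0) = 0, max(35.4, 0) = 35.4, max(95.88, 0) = 95.88
Node uu (S = 303.8): V_uu = e^(−0.05)·[0.3440·0.0000 + 0.6560·0.0000] = 0.0000
Node ud (S = 162): V_ud = e^(−0.05)·[0.3440·0.0000 + 0.6560·35.4000] = 22.0893
Node dd (S = 86.4): V_dd = e^(−0.05)·[0.3440·35.4000 + 0.6560·95.8800] = 71.4125
Node u (S = 202.5): V_u = e^(−0.05)·[0.3440·0.0000 + 0.6560·22.0893] = 13.7836
Node d (S = 108): V_d = e^(−0.05)·[0.3440·22.0893 + 0.6560·71.4125] = 51.7893
Node 0 (S = 135): V_0 = e^(−0.05)·[0.3440·13.7836 + 0.6560·51.7893] = 36.8266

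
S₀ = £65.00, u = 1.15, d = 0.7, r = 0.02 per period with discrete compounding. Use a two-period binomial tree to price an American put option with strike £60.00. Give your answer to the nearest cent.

£5.62

Risk-neutral probability p = (1 + 0.02 − 0.7)/(1.15 − 0.7) = 0.3200/0.4500 = 0.7111
Terminal stock prices: S_uu = 85.96, S_ud = 52.32, S_dd = 31.85
Terminal payoffs (K − S): max(-25.96, 0) = 0, max(7.675, 0) = 7.675, max(28.15, 0) = 28.15
Node u (S = 74.75): continuation = 1/1.02·[0.7111·0.0000 + 0.2889·7.6750] = 2.1737; exercise value = 0.0000 ≤ continuation, so V_u = 2.1737
Node d (S = 45.5): continuation = 1/1.02·[0.7111·7.6750 + 0.2889·28.1500] = 13.3235; exercise value = 14.5000 > continuation, so V_d = 14.5000 (exercise)
Node 0 (S = 65): continuation = 1/1.02·[0.7111·2.1737 + 0.2889·14.5000] = 5.6222; exercise value = 0.0000 ≤ continuation, so V_0 = 5.6222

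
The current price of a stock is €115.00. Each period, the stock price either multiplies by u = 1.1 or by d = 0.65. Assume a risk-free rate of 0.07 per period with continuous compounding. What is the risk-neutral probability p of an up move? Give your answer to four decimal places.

Risk-neutral probability p = (e^0.07 − 0.65)/(1.1 − 0.65) = 0.4225/0.4500 = 0.9389

p = 0.9389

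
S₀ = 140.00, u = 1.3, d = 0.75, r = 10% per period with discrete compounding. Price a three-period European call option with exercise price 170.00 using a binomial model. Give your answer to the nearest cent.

Risk-neutral probability p = (1 + 0.1 − 0.75)/(1.3 − 0.75) = 0.3500/0.5500 = 0.6364
Terminal stock prices: S_uuu = 307.6, S_uud = 177.5, S_udd = 102.4, S_ddd = 59.06
Terminal payoffs (S − K): max(137.6, 0) = 137.6, max(7.45, 0) = 7.45, max(-67.62, 0) = 0, max(-110.9, 0) = 0
Node uu (S = 236.6): V_uu = 1/1.1·[0.6364·137.5800 + 0.3636·7.4500] = 82.0545
Node ud (S = 136.5): V_ud = 1/1.1·[0.6364·7.4500 + 0.3636·0.0000] = 4.3099
Node dd (S = 78.75): V_dd = 1/1.1·[0.6364·0.0000 + 0.3636·0.0000] = 0.0000
Node u (S = 182): V_u = 1/1.1·[0.6364·82.0545 + 0.3636·4.3099] = 48.8943
Node d (S = 105): V_d = 1/1.1·[0.6364·4.3099 + 0.3636·0.0000] = 2.4933
Node 0 (S = 140): V_0 = 1/1.1·[0.6364·48.8943 + 0.3636·2.4933] = 29.1102

29.11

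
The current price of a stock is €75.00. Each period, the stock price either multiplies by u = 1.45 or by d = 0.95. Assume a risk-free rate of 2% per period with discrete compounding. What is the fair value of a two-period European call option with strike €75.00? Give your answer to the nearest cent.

Risk-neutral probability p = (1 + 0.02 − 0.95)/(1.45 − 0.95) = 0.0700/0.5000 = 0.1400
Terminal stock prices: S_uu = 157.7, S_ud = 103.3, S_dd = 67.69
Terminal payoffs (S − K): max(82.69, 0) = 82.69, max(28.31, 0) = 28.31, max(-7.312, 0) = 0
Node u (S = 108.8): V_u = 1/1.02·[0.1400·82.6875 + 0.8600·28.3125] = 35.2206
Node d (S = 71.25): V_d = 1/1.02·[0.1400·28.3125 + 0.8600·0.0000] = 3.8860
Node 0 (S = 75): V_0 = 1/1.02·[0.1400·35.2206 + 0.8600·3.8860] = 8.1107

€8.11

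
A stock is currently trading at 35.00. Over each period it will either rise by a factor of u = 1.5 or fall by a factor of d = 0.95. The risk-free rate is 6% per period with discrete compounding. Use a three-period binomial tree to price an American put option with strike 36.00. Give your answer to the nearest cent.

Risk-neutral probability p = (1 + 0.06 − 0.95)/(1.5 − 0.95) = 0.1100/0.5500 = 0.2000
Terminal stock prices: S_uuu = 118.1, S_uud = 74.81, S_udd = 47.38, S_ddd = 30.01
Terminal payoffs (K − S): max(-82.12, 0) = 0, max(-38.81, 0) = 0, max(-11.38, 0) = 0, max(5.992, 0) = 5.992
Node uu (S = 78.75): continuation = 1/1.06·[0.2000·0.0000 + 0.8000·0.0000] = 0.0000; exercise value = 0.0000 ≤ continuation, so V_uu = 0.0000
Node ud (S = 49.88): continuation = 1/1.06·[0.2000·0.0000 + 0.8000·0.0000] = 0.0000; exercise value = 0.0000 ≤ continuation, so V_ud = 0.0000
Node dd (S = 31.59): continuation = 1/1.06·[0.2000·0.0000 + 0.8000·5.9919] = 4.5222; exercise value = 4.4125 ≤ continuation, so V_dd = 4.5222
Node u (S = 52.5): continuation = 1/1.06·[0.2000·0.0000 + 0.8000·0.0000] = 0.0000; exercise value = 0.0000 ≤ continuation, so V_u = 0.0000
Node d (S = 33.25): continuation = 1/1.06·[0.2000·0.0000 + 0.8000·4.5222] = 3.4130; exercise value = 2.7500 ≤ continuation, so V_d = 3.4130
Node 0 (S = 35): continuation = 1/1.06·[0.2000·0.0000 + 0.8000·3.4130] = 2.5758; exercise value = 1.0000 ≤ continuation, so V_0 = 2.5758

2.58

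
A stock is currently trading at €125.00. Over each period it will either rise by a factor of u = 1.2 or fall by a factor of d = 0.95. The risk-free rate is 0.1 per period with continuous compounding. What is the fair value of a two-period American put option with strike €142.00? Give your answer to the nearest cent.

Risk-neutral probability p = (e^0.1 − 0.95)/(1.2 − 0.95) = 0.1552/0.2500 = 0.6207
Terminal stock prices: S_uu = 180, S_ud = 142.5, S_dd = 112.8
Terminal payoffs (K − S): max(-38, 0) = 0, max(-0.5, 0) = 0, max(29.19, 0) = 29.19
Node u (S = 150): continuation = e^(−0.1)·[0.6207·0.0000 + 0.3793·0.0000] = 0.0000; exercise value = 0.0000 ≤ continuation, so V_u = 0.0000
Node d (S = 118.8): continuation = e^(−0.1)·[0.6207·0.0000 + 0.3793·29.1875] = 10.0177; exercise value = 23.2500 > continuation, so V_d = 23.2500 (exercise)
Node 0 (S = 125): continuation = e^(−0.1)·[0.6207·0.0000 + 0.3793·23.2500] = 7.9799; exercise value = 17.0000 > continuation, so V_0 = 17.0000 (exercise)

€17.00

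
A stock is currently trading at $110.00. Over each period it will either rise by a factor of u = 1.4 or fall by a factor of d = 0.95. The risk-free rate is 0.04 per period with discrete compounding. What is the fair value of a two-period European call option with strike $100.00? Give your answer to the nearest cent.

$17.97

Risk-neutral probability p = (1 + 0.04 − 0.95)/(1.4 − 0.95) = 0.0900/0.4500 = 0.2000
Terminal stock prices: S_uu = 215.6, S_ud = 146.3, S_dd = 99.27
Terminal payoffs (S − K): max(115.6, 0) = 115.6, max(46.3, 0) = 46.3, max(-0.725, 0) = 0
Node u (S = 154): V_u = 1/1.04·[0.2000·115.6000 + 0.8000·46.3000] = 57.8462
Node d (S = 104.5): V_d = 1/1.04·[0.2000·46.3000 + 0.8000·0.0000] = 8.9038
Node 0 (S = 110): V_0 = 1/1.04·[0.2000·57.8462 + 0.8000·8.9038] = 17.9734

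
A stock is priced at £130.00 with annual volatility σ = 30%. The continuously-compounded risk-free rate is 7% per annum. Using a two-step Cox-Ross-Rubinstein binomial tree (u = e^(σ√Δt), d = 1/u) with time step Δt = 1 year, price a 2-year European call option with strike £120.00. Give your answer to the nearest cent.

£34.45

CRR parameters: u = e^(σ√Δt) = e^(0.3·√1) = 1.3499, d = 1/u = 0.7408
Per-period rate: rΔt = 0.07·1 = 0.07, so R = e^0.07 = 1.0725
Risk-neutral probability p = (e^0.07 − 0.7408)/(1.3499 − 0.7408) = 0.3317/0.6090 = 0.5446
Terminal stock prices: S_uu = 236.9, S_ud = 130, S_dd = 71.35
Terminal payoffs (S − K): max(116.9, 0) = 116.9, max(10, 0) = 10, max(-48.65, 0) = 0
Node u (S = 175.5): V_u = e^(−0.07)·[0.5446·116.8754 + 0.4554·10.0000] = 63.5944
Node d (S = 96.31): V_d = e^(−0.07)·[0.5446·10.0000 + 0.4554·0.0000] = 5.0779
Node 0 (S = 130): V_0 = e^(−0.07)·[0.5446·63.5944 + 0.4554·5.0779] = 34.4488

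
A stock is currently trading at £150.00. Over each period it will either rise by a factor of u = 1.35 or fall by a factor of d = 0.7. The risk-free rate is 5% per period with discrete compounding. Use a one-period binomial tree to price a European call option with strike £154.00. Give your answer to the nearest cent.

Risk-neutral probability p = (1 + 0.05 − 0.7)/(1.35 − 0.7) = 0.3500/0.6500 = 0.5385
Terminal stock prices: S_u = 202.5, S_d = 105
Terminal payoffs (S − K): max(48.5, 0) = 48.5, max(-49, 0) = 0
Node 0 (S = 150): V_0 = 1/1.05·[0.5385·48.5000 + 0.4615·0.0000] = 24.8718

£24.87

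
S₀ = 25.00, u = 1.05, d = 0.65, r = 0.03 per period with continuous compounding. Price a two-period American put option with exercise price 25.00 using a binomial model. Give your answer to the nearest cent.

0.76

Risk-neutral probability p = (e^0.03 − 0.65)/(1.05 − 0.65) = 0.3805/0.4000 = 0.9511
Terminal stock prices: S_uu = 27.56, S_ud = 17.06, S_dd = 10.56
Terminal payoffs (K − S): max(-2.562, 0) = 0, max(7.938, 0) = 7.938, max(14.44, 0) = 14.44
Node u (S = 26.25): continuation = e^(−0.03)·[0.9511·0.0000 + 0.0489·7.9375] = 0.3764; exercise value = 0.0000 ≤ continuation, so V_u = 0.3764
Node d (S = 16.25): continuation = e^(−0.03)·[0.9511·7.9375 + 0.0489·14.4375] = 8.0111; exercise value = 8.7500 > continuation, so V_d = 8.7500 (exercise)
Node 0 (S = 25): continuation = e^(−0.03)·[0.9511·0.3764 + 0.0489·8.7500] = 0.7623; exercise value = 0.0000 ≤ continuation, so V_0 = 0.7623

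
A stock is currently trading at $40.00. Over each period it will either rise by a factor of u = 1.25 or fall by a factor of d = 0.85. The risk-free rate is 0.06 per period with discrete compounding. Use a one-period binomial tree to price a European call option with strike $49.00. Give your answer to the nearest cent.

Risk-neutral probability p = (1 + 0.06 − 0.85)/(1.25 − 0.85) = 0.2100/0.4000 = 0.5250
Terminal stock prices: S_u = 50, S_d = 34
Terminal payoffs (S − K): max(1, 0) = 1, max(-15, 0) = 0
Node 0 (S = 40): V_0 = 1/1.06·[0.5250·1.0000 + 0.4750·0.0000] = 0.4953

$0.50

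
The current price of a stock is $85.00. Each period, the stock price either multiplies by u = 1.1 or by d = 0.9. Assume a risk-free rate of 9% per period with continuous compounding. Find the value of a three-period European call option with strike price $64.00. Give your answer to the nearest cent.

$36.14

Risk-neutral probability p = (e^0.09 − 0.9)/(1.1 − 0.9) = 0.1942/0.2000 = 0.9709
Terminal stock prices: S_uuu = 113.1, S_uud = 92.57, S_udd = 75.74, S_ddd = 61.97
Terminal payoffs (S − K): max(49.14, 0) = 49.14, max(28.57, 0) = 28.57, max(11.74, 0) = 11.74, max(-2.035, 0) = 0
Node uu (S = 102.9): V_uu = e^(−0.09)·[0.9709·49.1350 + 0.0291·28.5650] = 44.3584
Node ud (S = 84.15): V_ud = e^(−0.09)·[0.9709·28.5650 + 0.0291·11.7350] = 25.6584
Node dd (S = 68.85): V_dd = e^(−0.09)·[0.9709·11.7350 + 0.0291·0.0000] = 10.4126
Node u (S = 93.5): V_u = e^(−0.09)·[0.9709·44.3584 + 0.0291·25.6584] = 40.0427
Node d (S = 76.5): V_d = e^(−0.09)·[0.9709·25.6584 + 0.0291·10.4126] = 23.0441
Node 0 (S = 85): V_0 = e^(−0.09)·[0.9709·40.0427 + 0.0291·23.0441] = 36.1438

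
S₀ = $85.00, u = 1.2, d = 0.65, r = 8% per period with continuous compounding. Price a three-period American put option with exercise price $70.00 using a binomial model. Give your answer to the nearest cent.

$3.64

Risk-neutral probability p = (e^0.08 − 0.65)/(1.2 − 0.65) = 0.4333/0.5500 = 0.7878
Terminal stock prices: S_uuu = 146.9, S_uud = 79.56, S_udd = 43.1, S_ddd = 23.34
Terminal payoffs (K − S): max(-76.88, 0) = 0, max(-9.56, 0) = 0, max(26.9, 0) = 26.9, max(46.66, 0) = 46.66
Node uu (S = 122.4): continuation = e^(−0.08)·[0.7878·0.0000 + 0.2122·0.0000] = 0.0000; exercise value = 0.0000 ≤ continuation, so V_uu = 0.0000
Node ud (S = 66.3): continuation = e^(−0.08)·[0.7878·0.0000 + 0.2122·26.9050] = 5.2704; exercise value = 3.7000 ≤ continuation, so V_ud = 5.2704
Node dd (S = 35.91): continuation = e^(−0.08)·[0.7878·26.9050 + 0.2122·46.6569] = 28.7056; exercise value = 34.0875 > continuation, so V_dd = 34.0875 (exercise)
Node u (S = 102): continuation = e^(−0.08)·[0.7878·0.0000 + 0.2122·5.2704] = 1.0324; exercise value = 0.0000 ≤ continuation, so V_u = 1.0324
Node d (S = 55.25): continuation = e^(−0.08)·[0.7878·5.2704 + 0.2122·34.0875] = 10.5102; exercise value = 14.7500 > continuation, so V_d = 14.7500 (exercise)
Node 0 (S = 85): continuation = e^(−0.08)·[0.7878·1.0324 + 0.2122·14.7500] = 3.6402; exercise value = 0.0000 ≤ continuation, so V_0 = 3.6402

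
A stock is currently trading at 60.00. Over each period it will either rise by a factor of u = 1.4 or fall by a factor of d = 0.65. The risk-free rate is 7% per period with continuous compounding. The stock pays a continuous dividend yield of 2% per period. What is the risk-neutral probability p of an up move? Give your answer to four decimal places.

p = 0.5350

Per-period risk-free factor R = e^0.07 = 1.0725; dividend-adjusted growth = e^(0.07−0.02) = 1.0513.
Risk-neutral probability p = (1.0513 − 0.65)/(1.4 − 0.65) = 0.4013/0.7500 = 0.5350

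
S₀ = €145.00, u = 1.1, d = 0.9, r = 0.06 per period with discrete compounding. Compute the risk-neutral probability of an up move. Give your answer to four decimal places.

Risk-neutral probability p = (1 + 0.06 − 0.9)/(1.1 − 0.9) = 0.1600/0.2000 = 0.8000

p = 0.8000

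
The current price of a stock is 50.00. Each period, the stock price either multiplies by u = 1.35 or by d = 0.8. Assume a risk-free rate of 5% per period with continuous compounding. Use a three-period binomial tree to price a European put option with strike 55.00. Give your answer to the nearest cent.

8.16

Risk-neutral probability p = (e^0.05 − 0.8)/(1.35 − 0.8) = 0.2513/0.5500 = 0.4569
Terminal stock prices: S_uuu = 123, S_uud = 72.9, S_udd = 43.2, S_ddd = 25.6
Terminal payoffs (K − S): max(-68.02, 0) = 0, max(-17.9, 0) = 0, max(11.8, 0) = 11.8, max(29.4, 0) = 29.4
Node uu (S = 91.13): V_uu = e^(−0.05)·[0.4569·0.0000 + 0.5431·0.0000] = 0.0000
Node ud (S = 54): V_ud = e^(−0.05)·[0.4569·0.0000 + 0.5431·11.8000] = 6.0965
Node dd (S = 32): V_dd = e^(−0.05)·[0.4569·11.8000 + 0.5431·29.4000] = 20.3176
Node u (S = 67.5): V_u = e^(−0.05)·[0.4569·0.0000 + 0.5431·6.0965] = 3.1498
Node d (S = 40): V_d = e^(−0.05)·[0.4569·6.0965 + 0.5431·20.3176] = 13.1466
Node 0 (S = 50): V_0 = e^(−0.05)·[0.4569·3.1498 + 0.5431·13.1466] = 8.1611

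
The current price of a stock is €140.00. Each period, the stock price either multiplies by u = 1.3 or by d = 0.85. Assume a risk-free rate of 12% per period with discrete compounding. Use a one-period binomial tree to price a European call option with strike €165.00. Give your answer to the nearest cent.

Risk-neutral probability p = (1 + 0.12 − 0.85)/(1.3 − 0.85) = 0.2700/0.4500 = 0.6000
Terminal stock prices: S_u = 182, S_d = 119
Terminal payoffs (S − K): max(17, 0) = 17, max(-46, 0) = 0
Node 0 (S = 140): V_0 = 1/1.12·[0.6000·17.0000 + 0.4000·0.0000] = 9.1071

€9.11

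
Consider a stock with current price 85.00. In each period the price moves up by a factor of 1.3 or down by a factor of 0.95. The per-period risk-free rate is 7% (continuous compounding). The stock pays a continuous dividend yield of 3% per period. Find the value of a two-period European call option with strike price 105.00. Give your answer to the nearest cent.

2.26

Per-period risk-free factor R = e^0.07 = 1.0725; dividend-adjusted growth = e^(0.07−0.03) = 1.0408.
Risk-neutral probability p = (1.0408 − 0.95)/(1.3 − 0.95) = 0.0908/0.3500 = 0.2595
Terminal stock prices: S_uu = 143.7, S_ud = 105, S_dd = 76.71
Terminal payoffs (S − K): max(38.65, 0) = 38.65, max(-0.025, 0) = 0, max(-28.29, 0) = 0
Node u (S = 110.5): V_u = e^(−0.07)·[0.2595·38.6500 + 0.7405·0.0000] = 9.3501
Node d (S = 80.75): V_d = e^(−0.07)·[0.2595·0.0000 + 0.7405·0.0000] = 0.0000
Node 0 (S = 85): V_0 = e^(−0.07)·[0.2595·9.3501 + 0.7405·0.0000] = 2.2620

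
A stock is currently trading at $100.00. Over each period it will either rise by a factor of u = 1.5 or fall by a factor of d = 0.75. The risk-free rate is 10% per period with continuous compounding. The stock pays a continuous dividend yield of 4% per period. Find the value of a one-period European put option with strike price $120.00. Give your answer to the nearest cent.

Per-period risk-free factor R = e^0.1 = 1.1052; dividend-adjusted growth = e^(0.1−0.04) = 1.0618.
Risk-neutral probability p = (1.0618 − 0.75)/(1.5 − 0.75) = 0.3118/0.7500 = 0.4158
Terminal stock prices: S_u = 150, S_d = 75
Terminal payoffs (K − S): max(-30, 0) = 0, max(45, 0) = 45
Node 0 (S = 100): V_0 = e^(−0.1)·[0.4158·0.0000 + 0.5842·45.0000] = 23.7880

$23.79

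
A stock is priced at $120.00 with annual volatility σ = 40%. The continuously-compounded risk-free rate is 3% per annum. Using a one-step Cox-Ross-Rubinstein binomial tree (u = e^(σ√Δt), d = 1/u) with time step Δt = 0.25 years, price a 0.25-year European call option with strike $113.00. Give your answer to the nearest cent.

$15.62

CRR parameters: u = e^(σ√Δt) = e^(0.4·√0.25) = 1.2214, d = 1/u = 0.8187
Per-period rate: rΔt = 0.03·0.25 = 0.0075, so R = e^0.0075 = 1.0075
Risk-neutral probability p = (e^0.0075 − 0.8187)/(1.2214 − 0.8187) = 0.1888/0.4027 = 0.4689
Terminal stock prices: S_u = 146.6, S_d = 98.25
Terminal payoffs (S − K): max(33.57, 0) = 33.57, max(-14.75, 0) = 0
Node 0 (S = 120): V_0 = e^(−0.0075)·[0.4689·33.5683 + 0.5311·0.0000] = 15.6213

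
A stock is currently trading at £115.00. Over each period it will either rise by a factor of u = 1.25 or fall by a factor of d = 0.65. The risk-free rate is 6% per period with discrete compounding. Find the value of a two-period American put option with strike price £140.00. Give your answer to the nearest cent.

£28.46

Risk-neutral probability p = (1 + 0.06 − 0.65)/(1.25 − 0.65) = 0.4100/0.6000 = 0.6833
Terminal stock prices: S_uu = 179.7, S_ud = 93.44, S_dd = 48.59
Terminal payoffs (K − S): max(-39.69, 0) = 0, max(46.56, 0) = 46.56, max(91.41, 0) = 91.41
Node u (S = 143.8): continuation = 1/1.06·[0.6833·0.0000 + 0.3167·46.5625] = 13.9102; exercise value = 0.0000 ≤ continuation, so V_u = 13.9102
Node d (S = 74.75): continuation = 1/1.06·[0.6833·46.5625 + 0.3167·91.4125] = 57.3255; exercise value = 65.2500 > continuation, so V_d = 65.2500 (exercise)
Node 0 (S = 115): continuation = 1/1.06·[0.6833·13.9102 + 0.3167·65.2500] = 28.4602; exercise value = 25.0000 ≤ continuation, so V_0 = 28.4602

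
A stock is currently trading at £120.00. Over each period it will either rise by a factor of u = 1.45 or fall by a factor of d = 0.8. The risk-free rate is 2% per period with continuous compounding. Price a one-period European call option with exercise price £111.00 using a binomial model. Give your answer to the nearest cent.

£20.92

Risk-neutral probability p = (e^0.02 − 0.8)/(1.45 − 0.8) = 0.2202/0.6500 = 0.3388
Terminal stock prices: S_u = 174, S_d = 96
Terminal payoffs (S − K): max(63, 0) = 63, max(-15, 0) = 0
Node 0 (S = 120): V_0 = e^(−0.02)·[0.3388·63.0000 + 0.6612·0.0000] = 20.9200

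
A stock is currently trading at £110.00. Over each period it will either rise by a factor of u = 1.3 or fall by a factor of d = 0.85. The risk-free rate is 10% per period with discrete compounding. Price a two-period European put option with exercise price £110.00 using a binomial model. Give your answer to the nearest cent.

£4.98

Risk-neutral probability p = (1 + 0.1 − 0.85)/(1.3 − 0.85) = 0.2500/0.4500 = 0.5556
Terminal stock prices: S_uu = 185.9, S_ud = 121.5, S_dd = 79.47
Terminal payoffs (K − S): max(-75.9, 0) = 0, max(-11.55, 0) = 0, max(30.53, 0) = 30.53
Node u (S = 143): V_u = 1/1.1·[0.5556·0.0000 + 0.4444·0.0000] = 0.0000
Node d (S = 93.5): V_d = 1/1.1·[0.5556·0.0000 + 0.4444·30.5250] = 12.3333
Node 0 (S = 110): V_0 = 1/1.1·[0.5556·0.0000 + 0.4444·12.3333] = 4.9832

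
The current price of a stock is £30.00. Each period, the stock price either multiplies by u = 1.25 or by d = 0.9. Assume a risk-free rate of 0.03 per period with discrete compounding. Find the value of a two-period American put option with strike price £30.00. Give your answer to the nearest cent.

Risk-neutral probability p = (1 + 0.03 − 0.9)/(1.25 − 0.9) = 0.1300/0.3500 = 0.3714
Terminal stock prices: S_uu = 46.88, S_ud = 33.75, S_dd = 24.3
Terminal payoffs (K − S): max(-16.88, 0) = 0, max(-3.75, 0) = 0, max(5.7, 0) = 5.7
Node u (S = 37.5): continuation = 1/1.03·[0.3714·0.0000 + 0.6286·0.0000] = 0.0000; exercise value = 0.0000 ≤ continuation, so V_u = 0.0000
Node d (S = 27): continuation = 1/1.03·[0.3714·0.0000 + 0.6286·5.7000] = 3.4785; exercise value = 3.0000 ≤ continuation, so V_d = 3.4785
Node 0 (S = 30): continuation = 1/1.03·[0.3714·0.0000 + 0.6286·3.4785] = 2.1228; exercise value = 0.0000 ≤ continuation, so V_0 = 2.1228

£2.12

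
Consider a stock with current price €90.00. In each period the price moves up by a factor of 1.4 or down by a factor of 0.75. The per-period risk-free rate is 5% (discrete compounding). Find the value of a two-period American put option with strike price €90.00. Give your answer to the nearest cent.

€11.54

Risk-neutral probability p = (1 + 0.05 − 0.75)/(1.4 − 0.75) = 0.3000/0.6500 = 0.4615
Terminal stock prices: S_uu = 176.4, S_ud = 94.5, S_dd = 50.62
Terminal payoffs (K − S): max(-86.4, 0) = 0, max(-4.5, 0) = 0, max(39.38, 0) = 39.38
Node u (S = 126): continuation = 1/1.05·[0.4615·0.0000 + 0.5385·0.0000] = 0.0000; exercise value = 0.0000 ≤ continuation, so V_u = 0.0000
Node d (S = 67.5): continuation = 1/1.05·[0.4615·0.0000 + 0.5385·39.3750] = 20.1923; exercise value = 22.5000 > continuation, so V_d = 22.5000 (exercise)
Node 0 (S = 90): continuation = 1/1.05·[0.4615·0.0000 + 0.5385·22.5000] = 11.5385; exercise value = 0.0000 ≤ continuation, so V_0 = 11.5385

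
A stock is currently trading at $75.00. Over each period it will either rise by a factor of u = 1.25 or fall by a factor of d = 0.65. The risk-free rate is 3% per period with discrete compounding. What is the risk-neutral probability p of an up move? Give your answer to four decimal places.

p = 0.6333

Risk-neutral probability p = (1 + 0.03 − 0.65)/(1.25 − 0.65) = 0.3800/0.6000 = 0.6333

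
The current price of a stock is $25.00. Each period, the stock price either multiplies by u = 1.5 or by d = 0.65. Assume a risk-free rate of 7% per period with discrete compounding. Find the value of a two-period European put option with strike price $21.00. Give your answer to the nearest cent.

$2.33

Risk-neutral probability p = (1 + 0.07 − 0.65)/(1.5 − 0.65) = 0.4200/0.8500 = 0.4941
Terminal stock prices: S_uu = 56.25, S_ud = 24.38, S_dd = 10.56
Terminal payoffs (K − S): max(-35.25, 0) = 0, max(-3.375, 0) = 0, max(10.44, 0) = 10.44
Node u (S = 37.5): V_u = 1/1.07·[0.4941·0.0000 + 0.5059·0.0000] = 0.0000
Node d (S = 16.25): V_d = 1/1.07·[0.4941·0.0000 + 0.5059·10.4375] = 4.9347
Node 0 (S = 25): V_0 = 1/1.07·[0.4941·0.0000 + 0.5059·4.9347] = 2.3331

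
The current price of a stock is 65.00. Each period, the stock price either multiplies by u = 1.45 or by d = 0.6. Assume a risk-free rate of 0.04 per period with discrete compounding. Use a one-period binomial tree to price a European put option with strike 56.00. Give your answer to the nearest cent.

7.88

Risk-neutral probability p = (1 + 0.04 − 0.6)/(1.45 − 0.6) = 0.4400/0.8500 = 0.5176
Terminal stock prices: S_u = 94.25, S_d = 39
Terminal payoffs (K − S): max(-38.25, 0) = 0, max(17, 0) = 17
Node 0 (S = 65): V_0 = 1/1.04·[0.5176·0.0000 + 0.4824·17.0000] = 7.8846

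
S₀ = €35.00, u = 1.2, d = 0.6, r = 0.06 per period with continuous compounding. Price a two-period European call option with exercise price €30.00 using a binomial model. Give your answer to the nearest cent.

€10.72

Risk-neutral probability p = (e^0.06 − 0.6)/(1.2 − 0.6) = 0.4618/0.6000 = 0.7697
Terminal stock prices: S_uu = 50.4, S_ud = 25.2, S_dd = 12.6
Terminal payoffs (S − K): max(20.4, 0) = 20.4, max(-4.8, 0) = 0, max(-17.4, 0) = 0
Node u (S = 42): V_u = e^(−0.06)·[0.7697·20.4000 + 0.2303·0.0000] = 14.7880
Node d (S = 21): V_d = e^(−0.06)·[0.7697·0.0000 + 0.2303·0.0000] = 0.0000
Node 0 (S = 35): V_0 = e^(−0.06)·[0.7697·14.7880 + 0.2303·0.0000] = 10.7199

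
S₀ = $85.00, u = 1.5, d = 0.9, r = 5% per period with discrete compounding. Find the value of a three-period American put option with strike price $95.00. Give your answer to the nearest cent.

Risk-neutral probability p = (1 + 0.05 − 0.9)/(1.5 − 0.9) = 0.1500/0.6000 = 0.2500
Terminal stock prices: S_uuu = 286.9, S_uud = 172.1, S_udd = 103.3, S_ddd = 61.97
Terminal payoffs (K − S): max(-191.9, 0) = 0, max(-77.12, 0) = 0, max(-8.275, 0) = 0, max(33.03, 0) = 33.03
Node uu (S = 191.2): continuation = 1/1.05·[0.2500·0.0000 + 0.7500·0.0000] = 0.0000; exercise value = 0.0000 ≤ continuation, so V_uu = 0.0000
Node ud (S = 114.8): continuation = 1/1.05·[0.2500·0.0000 + 0.7500·0.0000] = 0.0000; exercise value = 0.0000 ≤ continuation, so V_ud = 0.0000
Node dd (S = 68.85): continuation = 1/1.05·[0.2500·0.0000 + 0.7500·33.0350] = 23.5964; exercise value = 26.1500 > continuation, so V_dd = 26.1500 (exercise)
Node u (S = 127.5): continuation = 1/1.05·[0.2500·0.0000 + 0.7500·0.0000] = 0.0000; exercise value = 0.0000 ≤ continuation, so V_u = 0.0000
Node d (S = 76.5): continuation = 1/1.05·[0.2500·0.0000 + 0.7500·26.1500] = 18.6786; exercise value = 18.5000 ≤ continuation, so V_d = 18.6786
Node 0 (S = 85): continuation = 1/1.05·[0.2500·0.0000 + 0.7500·18.6786] = 13.3418; exercise value = 10.0000 ≤ continuation, so V_0 = 13.3418

$13.34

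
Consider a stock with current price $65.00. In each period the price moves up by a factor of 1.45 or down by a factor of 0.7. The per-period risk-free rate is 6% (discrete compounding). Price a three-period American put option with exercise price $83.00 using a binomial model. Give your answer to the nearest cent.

$22.41

Risk-neutral probability p = (1 + 0.06 − 0.7)/(1.45 − 0.7) = 0.3600/0.7500 = 0.4800
Terminal stock prices: S_uuu = 198.2, S_uud = 95.66, S_udd = 46.18, S_ddd = 22.29
Terminal payoffs (K − S): max(-115.2, 0) = 0, max(-12.66, 0) = 0, max(36.82, 0) = 36.82, max(60.71, 0) = 60.71
Node uu (S = 136.7): continuation = 1/1.06·[0.4800·0.0000 + 0.5200·0.0000] = 0.0000; exercise value = 0.0000 ≤ continuation, so V_uu = 0.0000
Node ud (S = 65.97): continuation = 1/1.06·[0.4800·0.0000 + 0.5200·36.8175] = 18.0614; exercise value = 17.0250 ≤ continuation, so V_ud = 18.0614
Node dd (S = 31.85): continuation = 1/1.06·[0.4800·36.8175 + 0.5200·60.7050] = 46.4519; exercise value = 51.1500 > continuation, so V_dd = 51.1500 (exercise)
Node u (S = 94.25): continuation = 1/1.06·[0.4800·0.0000 + 0.5200·18.0614] = 8.8603; exercise value = 0.0000 ≤ continuation, so V_u = 8.8603
Node d (S = 45.5): continuation = 1/1.06·[0.4800·18.0614 + 0.5200·51.1500] = 33.2712; exercise value = 37.5000 > continuation, so V_d = 37.5000 (exercise)
Node 0 (S = 65): continuation = 1/1.06·[0.4800·8.8603 + 0.5200·37.5000] = 22.4084; exercise value = 18.0000 ≤ continuation, so V_0 = 22.4084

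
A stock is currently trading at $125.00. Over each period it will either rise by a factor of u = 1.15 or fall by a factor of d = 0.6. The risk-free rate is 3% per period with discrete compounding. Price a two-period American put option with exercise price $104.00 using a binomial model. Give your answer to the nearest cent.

Risk-neutral probability p = (1 + 0.03 − 0.6)/(1.15 − 0.6) = 0.4300/0.5500 = 0.7818
Terminal stock prices: S_uu = 165.3, S_ud = 86.25, S_dd = 45
Terminal payoffs (K − S): max(-61.31, 0) = 0, max(17.75, 0) = 17.75, max(59, 0) = 59
Node u (S = 143.8): continuation = 1/1.03·[0.7818·0.0000 + 0.2182·17.7500] = 3.7599; exercise value = 0.0000 ≤ continuation, so V_u = 3.7599
Node d (S = 75): continuation = 1/1.03·[0.7818·17.7500 + 0.2182·59.0000] = 25.9709; exercise value = 29.0000 > continuation, so V_d = 29.0000 (exercise)
Node 0 (S = 125): continuation = 1/1.03·[0.7818·3.7599 + 0.2182·29.0000] = 8.9969; exercise value = 0.0000 ≤ continuation, so V_0 = 8.9969

$9.00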